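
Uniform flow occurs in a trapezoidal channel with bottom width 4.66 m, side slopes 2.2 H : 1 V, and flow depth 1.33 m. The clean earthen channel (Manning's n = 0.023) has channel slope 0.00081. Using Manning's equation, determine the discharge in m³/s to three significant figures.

A = (b + z·y)·y = (4.66 + 2.2×1.33)×1.33 = 10.09 m²
P = b + 2y√(1+z²) = 4.66 + 2×1.33×√(1+2.2²) = 11.09 m
R = A/P = 10.09/11.09 = 0.9099 m
Q = (1/n)·A·R^(2/3)·S^(1/2) = (1/0.023) × 10.09 × 0.9099^(2/3) × 0.00081^(1/2) = 11.72 m³/s

11.7 m³/s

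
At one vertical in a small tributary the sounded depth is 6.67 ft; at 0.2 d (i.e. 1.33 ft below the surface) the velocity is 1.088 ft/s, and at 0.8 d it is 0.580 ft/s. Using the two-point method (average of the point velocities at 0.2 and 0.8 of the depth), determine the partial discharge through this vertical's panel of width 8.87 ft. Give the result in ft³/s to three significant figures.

v̄ = (1.088 + 0.580) / 2 = 0.8340 ft/s
q = v̄ × d × w = 0.8340 × 6.67 × 8.87 = 49.34 ft³/s

49.3 ft³/s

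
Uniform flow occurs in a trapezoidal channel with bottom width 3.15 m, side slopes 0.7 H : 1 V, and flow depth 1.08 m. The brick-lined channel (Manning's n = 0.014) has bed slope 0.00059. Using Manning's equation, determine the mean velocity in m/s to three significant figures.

1.41 m/s

A = (b + z·y)·y = (3.15 + 0.7×1.08)×1.08 = 4.218 m²
P = b + 2y√(1+z²) = 3.15 + 2×1.08×√(1+0.7²) = 5.787 m
R = A/P = 4.218/5.787 = 0.7290 m
Q = (1/n)·A·R^(2/3)·S^(1/2) = (1/0.014) × 4.218 × 0.7290^(2/3) × 0.00059^(1/2) = 5.928 m³/s
V = Q/A = 5.928/4.218 = 1.405 m/s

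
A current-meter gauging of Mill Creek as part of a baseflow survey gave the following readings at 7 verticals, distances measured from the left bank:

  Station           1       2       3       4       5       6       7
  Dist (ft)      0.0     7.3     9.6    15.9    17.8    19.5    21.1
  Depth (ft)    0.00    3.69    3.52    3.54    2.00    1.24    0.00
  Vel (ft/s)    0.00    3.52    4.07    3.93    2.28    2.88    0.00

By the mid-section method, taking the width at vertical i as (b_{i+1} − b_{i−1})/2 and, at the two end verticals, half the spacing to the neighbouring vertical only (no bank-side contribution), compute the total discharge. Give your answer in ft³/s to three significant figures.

w_2 = (9.6 − 0.0)/2 = 4.8 ft; q_2 = 3.52 × 3.69 × 4.8 = 62.35 ft³/s
w_3 = (15.9 − 7.3)/2 = 4.3 ft; q_3 = 4.07 × 3.52 × 4.3 = 61.60 ft³/s
w_4 = (17.8 − 9.6)/2 = 4.1 ft; q_4 = 3.93 × 3.54 × 4.1 = 57.04 ft³/s
w_5 = (19.5 − 15.9)/2 = 1.8 ft; q_5 = 2.28 × 2.00 × 1.8 = 8.208 ft³/s
w_6 = (21.1 − 17.8)/2 = 1.65 ft; q_6 = 2.88 × 1.24 × 1.65 = 5.892 ft³/s
Stations 1, 7 contribute zero (depth or velocity is 0).
Q = Σ qᵢ = 195.1 ft³/s

195 ft³/s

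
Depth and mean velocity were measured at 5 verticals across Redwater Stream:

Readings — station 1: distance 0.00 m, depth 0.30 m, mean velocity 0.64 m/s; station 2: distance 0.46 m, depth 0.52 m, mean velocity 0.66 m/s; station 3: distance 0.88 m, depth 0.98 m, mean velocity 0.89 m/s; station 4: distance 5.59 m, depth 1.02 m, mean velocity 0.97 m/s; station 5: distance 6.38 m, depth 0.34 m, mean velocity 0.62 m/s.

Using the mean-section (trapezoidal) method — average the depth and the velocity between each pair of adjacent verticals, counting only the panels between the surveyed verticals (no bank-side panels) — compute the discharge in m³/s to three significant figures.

Panel 1-2: Δb = 0.46 m, d̄ = (0.30+0.52)/2 = 0.41, v̄ = (0.64+0.66)/2 = 0.65 → q = 0.46×0.41×0.65 = 0.1226 m³/s
Panel 2-3: Δb = 0.42 m, d̄ = (0.52+0.98)/2 = 0.75, v̄ = (0.66+0.89)/2 = 0.775 → q = 0.42×0.75×0.775 = 0.2441 m³/s
Panel 3-4: Δb = 4.71 m, d̄ = (0.98+1.02)/2 = 1, v̄ = (0.89+0.97)/2 = 0.93 → q = 4.71×1×0.93 = 4.380 m³/s
Panel 4-5: Δb = 0.79 m, d̄ = (1.02+0.34)/2 = 0.68, v̄ = (0.97+0.62)/2 = 0.795 → q = 0.79×0.68×0.795 = 0.4271 m³/s
Q = Σ q = 5.174 m³/s

5.17 m³/s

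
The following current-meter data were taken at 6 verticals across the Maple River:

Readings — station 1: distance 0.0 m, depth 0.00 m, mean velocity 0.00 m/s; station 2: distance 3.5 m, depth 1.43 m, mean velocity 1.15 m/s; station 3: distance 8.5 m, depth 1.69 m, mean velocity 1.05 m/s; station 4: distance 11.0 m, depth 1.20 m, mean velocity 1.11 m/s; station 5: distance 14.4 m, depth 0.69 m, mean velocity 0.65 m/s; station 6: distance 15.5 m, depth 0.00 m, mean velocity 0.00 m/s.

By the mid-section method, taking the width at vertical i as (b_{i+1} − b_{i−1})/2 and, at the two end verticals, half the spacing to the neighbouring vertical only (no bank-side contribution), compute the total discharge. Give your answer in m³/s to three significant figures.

w_2 = (8.5 − 0.0)/2 = 4.25 m; q_2 = 1.15 × 1.43 × 4.25 = 6.989 m³/s
w_3 = (11.0 − 3.5)/2 = 3.75 m; q_3 = 1.05 × 1.69 × 3.75 = 6.654 m³/s
w_4 = (14.4 − 8.5)/2 = 2.95 m; q_4 = 1.11 × 1.20 × 2.95 = 3.929 m³/s
w_5 = (15.5 − 11.0)/2 = 2.25 m; q_5 = 0.65 × 0.69 × 2.25 = 1.009 m³/s
Stations 1, 6 contribute zero (depth or velocity is 0).
Q = Σ qᵢ = 18.58 m³/s

18.6 m³/s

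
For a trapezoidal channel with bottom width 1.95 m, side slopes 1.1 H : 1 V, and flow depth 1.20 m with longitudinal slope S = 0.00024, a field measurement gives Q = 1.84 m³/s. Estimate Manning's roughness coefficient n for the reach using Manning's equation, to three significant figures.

A = (b + z·y)·y = (1.95 + 1.1×1.20)×1.20 = 3.924 m²
P = b + 2y√(1+z²) = 1.95 + 2×1.20×√(1+1.1²) = 5.518 m
R = A/P = 3.924/5.518 = 0.7111 m
n = (1/Q)·A·R^(2/3)·S^(1/2) = (1/1.84) × 3.924 × 0.7967 × 0.01549 = 0.02632

0.0263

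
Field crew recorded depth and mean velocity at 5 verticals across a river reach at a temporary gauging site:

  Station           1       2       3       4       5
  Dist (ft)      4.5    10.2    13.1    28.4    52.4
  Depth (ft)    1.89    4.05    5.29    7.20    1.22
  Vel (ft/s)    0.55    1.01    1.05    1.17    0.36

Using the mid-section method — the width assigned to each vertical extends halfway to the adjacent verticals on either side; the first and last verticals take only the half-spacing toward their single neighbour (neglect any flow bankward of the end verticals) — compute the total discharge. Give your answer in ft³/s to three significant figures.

242 ft³/s

w_1 = (10.2 − 4.5)/2 = 2.85 ft; q_1 = 0.55 × 1.89 × 2.85 = 2.963 ft³/s
w_2 = (13.1 − 4.5)/2 = 4.3 ft; q_2 = 1.01 × 4.05 × 4.3 = 17.59 ft³/s
w_3 = (28.4 − 10.2)/2 = 9.1 ft; q_3 = 1.05 × 5.29 × 9.1 = 50.55 ft³/s
w_4 = (52.4 − 13.1)/2 = 19.65 ft; q_4 = 1.17 × 7.20 × 19.65 = 165.5 ft³/s
w_5 = (52.4 − 28.4)/2 = 12 ft; q_5 = 0.36 × 1.22 × 12 = 5.270 ft³/s
Q = Σ qᵢ = 241.9 ft³/s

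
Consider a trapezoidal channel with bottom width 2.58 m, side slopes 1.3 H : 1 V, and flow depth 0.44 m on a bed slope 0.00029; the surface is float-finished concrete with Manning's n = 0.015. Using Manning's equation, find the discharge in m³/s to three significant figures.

0.774 m³/s

A = (b + z·y)·y = (2.58 + 1.3×0.44)×0.44 = 1.387 m²
P = b + 2y√(1+z²) = 2.58 + 2×0.44×√(1+1.3²) = 4.023 m
R = A/P = 1.387/4.023 = 0.3447 m
Q = (1/n)·A·R^(2/3)·S^(1/2) = (1/0.015) × 1.387 × 0.3447^(2/3) × 0.00029^(1/2) = 0.7741 m³/s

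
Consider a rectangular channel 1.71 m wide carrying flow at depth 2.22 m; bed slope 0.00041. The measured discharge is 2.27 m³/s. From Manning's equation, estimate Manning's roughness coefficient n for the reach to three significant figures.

A = b·y = 1.71 × 2.22 = 3.796 m²
P = b + 2y = 1.71 + 2×2.22 = 6.150 m
R = A/P = 3.796/6.150 = 0.6173 m
n = (1/Q)·A·R^(2/3)·S^(1/2) = (1/2.27) × 3.796 × 0.7250 × 0.02025 = 0.02455

0.0245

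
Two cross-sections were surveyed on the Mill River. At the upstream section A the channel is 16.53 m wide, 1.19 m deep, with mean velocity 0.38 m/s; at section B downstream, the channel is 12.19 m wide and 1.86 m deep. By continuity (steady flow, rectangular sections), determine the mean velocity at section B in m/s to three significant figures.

0.330 m/s

Q = A₁V₁ = (16.53×1.19) × 0.38 = 7.475 m³/s
A₂ = 12.19 × 1.86 = 22.67 m²
V₂ = Q/A₂ = 7.475/22.67 = 0.3297 m/s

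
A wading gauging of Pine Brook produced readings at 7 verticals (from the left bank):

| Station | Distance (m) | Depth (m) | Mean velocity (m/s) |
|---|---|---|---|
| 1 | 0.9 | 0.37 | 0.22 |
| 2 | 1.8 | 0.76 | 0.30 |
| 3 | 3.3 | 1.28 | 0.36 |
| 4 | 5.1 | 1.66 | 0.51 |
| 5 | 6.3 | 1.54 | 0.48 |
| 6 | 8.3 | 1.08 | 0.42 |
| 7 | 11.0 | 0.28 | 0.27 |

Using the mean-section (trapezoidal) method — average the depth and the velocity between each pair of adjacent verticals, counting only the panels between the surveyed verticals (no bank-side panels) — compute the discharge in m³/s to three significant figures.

Panel 1-2: Δb = 0.9 m, d̄ = (0.37+0.76)/2 = 0.565, v̄ = (0.22+0.30)/2 = 0.26 → q = 0.9×0.565×0.26 = 0.1322 m³/s
Panel 2-3: Δb = 1.5 m, d̄ = (0.76+1.28)/2 = 1.02, v̄ = (0.30+0.36)/2 = 0.33 → q = 1.5×1.02×0.33 = 0.5049 m³/s
Panel 3-4: Δb = 1.8 m, d̄ = (1.28+1.66)/2 = 1.47, v̄ = (0.36+0.51)/2 = 0.435 → q = 1.8×1.47×0.435 = 1.151 m³/s
Panel 4-5: Δb = 1.2 m, d̄ = (1.66+1.54)/2 = 1.6, v̄ = (0.51+0.48)/2 = 0.495 → q = 1.2×1.6×0.495 = 0.9504 m³/s
Panel 5-6: Δb = 2 m, d̄ = (1.54+1.08)/2 = 1.31, v̄ = (0.48+0.42)/2 = 0.45 → q = 2×1.31×0.45 = 1.179 m³/s
Panel 6-7: Δb = 2.7 m, d̄ = (1.08+0.28)/2 = 0.68, v̄ = (0.42+0.27)/2 = 0.345 → q = 2.7×0.68×0.345 = 0.6334 m³/s
Q = Σ q = 4.551 m³/s

4.55 m³/s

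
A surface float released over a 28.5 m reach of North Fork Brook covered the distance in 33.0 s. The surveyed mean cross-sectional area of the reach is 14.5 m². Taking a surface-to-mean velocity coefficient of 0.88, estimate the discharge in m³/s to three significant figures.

v_surface = L / t̄ = 28.5 / 33 = 0.8636 m/s
v_mean = 0.88 × 0.8636 = 0.7600 m/s
Q = A × v_mean = 14.5 × 0.7600 = 11.02 m³/s

11.0 m³/s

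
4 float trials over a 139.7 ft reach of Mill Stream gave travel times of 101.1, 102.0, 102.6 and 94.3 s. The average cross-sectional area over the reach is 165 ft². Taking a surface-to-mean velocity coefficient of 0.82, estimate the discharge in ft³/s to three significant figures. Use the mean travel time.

t̄ = (101.1 + 102.0 + 102.6 + 94.3) / 4 = 100 s
v_surface = L / t̄ = 139.7 / 100 = 1.397 ft/s
v_mean = 0.82 × 1.397 = 1.146 ft/s
Q = A × v_mean = 165 × 1.146 = 189.0 ft³/s

189 ft³/s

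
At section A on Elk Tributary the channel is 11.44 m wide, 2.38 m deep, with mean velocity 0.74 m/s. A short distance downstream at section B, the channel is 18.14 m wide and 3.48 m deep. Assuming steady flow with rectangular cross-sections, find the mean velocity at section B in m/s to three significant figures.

Q = A₁V₁ = (11.44×2.38) × 0.74 = 20.15 m³/s
A₂ = 18.14 × 3.48 = 63.13 m²
V₂ = Q/A₂ = 20.15/63.13 = 0.3192 m/s

0.319 m/s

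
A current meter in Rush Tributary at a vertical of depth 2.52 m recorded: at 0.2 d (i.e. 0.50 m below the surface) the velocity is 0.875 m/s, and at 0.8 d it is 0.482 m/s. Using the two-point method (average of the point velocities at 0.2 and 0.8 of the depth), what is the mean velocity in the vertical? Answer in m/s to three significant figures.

v̄ = (0.875 + 0.482) / 2 = 0.6785 m/s

0.679 m/s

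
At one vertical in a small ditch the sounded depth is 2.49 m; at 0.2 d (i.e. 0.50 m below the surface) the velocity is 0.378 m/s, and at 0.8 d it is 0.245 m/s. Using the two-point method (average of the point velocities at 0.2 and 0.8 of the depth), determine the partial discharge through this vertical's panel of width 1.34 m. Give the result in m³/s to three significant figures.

v̄ = (0.378 + 0.245) / 2 = 0.3115 m/s
q = v̄ × d × w = 0.3115 × 2.49 × 1.34 = 1.039 m³/s

1.04 m³/s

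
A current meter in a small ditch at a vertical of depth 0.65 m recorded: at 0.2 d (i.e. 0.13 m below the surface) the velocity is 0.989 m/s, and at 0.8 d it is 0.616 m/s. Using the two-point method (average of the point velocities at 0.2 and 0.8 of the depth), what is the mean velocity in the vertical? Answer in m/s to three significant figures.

v̄ = (0.989 + 0.616) / 2 = 0.8025 m/s

0.803 m/s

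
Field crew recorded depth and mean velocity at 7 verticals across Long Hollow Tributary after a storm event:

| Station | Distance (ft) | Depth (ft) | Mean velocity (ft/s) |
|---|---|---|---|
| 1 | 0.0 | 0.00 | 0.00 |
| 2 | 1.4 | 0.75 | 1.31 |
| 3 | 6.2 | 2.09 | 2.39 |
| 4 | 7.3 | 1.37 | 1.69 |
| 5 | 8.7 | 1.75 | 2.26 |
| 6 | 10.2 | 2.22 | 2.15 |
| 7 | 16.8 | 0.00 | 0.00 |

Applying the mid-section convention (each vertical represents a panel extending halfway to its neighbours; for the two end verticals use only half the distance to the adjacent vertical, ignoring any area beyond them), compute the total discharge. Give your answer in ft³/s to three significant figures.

w_2 = (6.2 − 0.0)/2 = 3.1 ft; q_2 = 1.31 × 0.75 × 3.1 = 3.046 ft³/s
w_3 = (7.3 − 1.4)/2 = 2.95 ft; q_3 = 2.39 × 2.09 × 2.95 = 14.74 ft³/s
w_4 = (8.7 − 6.2)/2 = 1.25 ft; q_4 = 1.69 × 1.37 × 1.25 = 2.894 ft³/s
w_5 = (10.2 − 7.3)/2 = 1.45 ft; q_5 = 2.26 × 1.75 × 1.45 = 5.735 ft³/s
w_6 = (16.8 − 8.7)/2 = 4.05 ft; q_6 = 2.15 × 2.22 × 4.05 = 19.33 ft³/s
Stations 1, 7 contribute zero (depth or velocity is 0).
Q = Σ qᵢ = 45.74 ft³/s

45.7 ft³/s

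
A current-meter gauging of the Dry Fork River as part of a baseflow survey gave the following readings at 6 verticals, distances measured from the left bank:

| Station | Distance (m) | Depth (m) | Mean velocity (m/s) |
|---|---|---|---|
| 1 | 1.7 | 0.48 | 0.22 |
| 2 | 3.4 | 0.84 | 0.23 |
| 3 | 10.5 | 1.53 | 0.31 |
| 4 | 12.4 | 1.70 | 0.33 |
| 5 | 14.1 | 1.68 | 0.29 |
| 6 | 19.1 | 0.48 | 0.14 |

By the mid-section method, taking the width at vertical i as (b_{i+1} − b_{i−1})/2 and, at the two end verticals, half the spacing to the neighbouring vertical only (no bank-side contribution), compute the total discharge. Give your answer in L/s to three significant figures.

5880 L/s

w_1 = (3.4 − 1.7)/2 = 0.85 m; q_1 = 0.22 × 0.48 × 0.85 = 0.08976 m³/s
w_2 = (10.5 − 1.7)/2 = 4.4 m; q_2 = 0.23 × 0.84 × 4.4 = 0.8501 m³/s
w_3 = (12.4 − 3.4)/2 = 4.5 m; q_3 = 0.31 × 1.53 × 4.5 = 2.134 m³/s
w_4 = (14.1 − 10.5)/2 = 1.8 m; q_4 = 0.33 × 1.70 × 1.8 = 1.010 m³/s
w_5 = (19.1 − 12.4)/2 = 3.35 m; q_5 = 0.29 × 1.68 × 3.35 = 1.632 m³/s
w_6 = (19.1 − 14.1)/2 = 2.5 m; q_6 = 0.14 × 0.48 × 2.5 = 0.1680 m³/s
Q = Σ qᵢ = 5.884 m³/s
= 5.884 × 1000 = 5884 L/s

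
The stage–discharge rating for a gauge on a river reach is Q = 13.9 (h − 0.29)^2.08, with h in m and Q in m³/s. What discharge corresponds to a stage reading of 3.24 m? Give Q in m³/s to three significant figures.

132 m³/s

Q = 13.9 × (3.24 − 0.29)^2.08 = 13.9 × 2.95^2.08 = 131.9 m³/s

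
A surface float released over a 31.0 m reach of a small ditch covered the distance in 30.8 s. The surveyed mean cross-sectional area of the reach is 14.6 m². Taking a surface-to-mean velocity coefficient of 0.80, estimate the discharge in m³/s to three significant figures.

v_surface = L / t̄ = 31.0 / 30.8 = 1.006 m/s
v_mean = 0.80 × 1.006 = 0.8052 m/s
Q = A × v_mean = 14.6 × 0.8052 = 11.76 m³/s

11.8 m³/s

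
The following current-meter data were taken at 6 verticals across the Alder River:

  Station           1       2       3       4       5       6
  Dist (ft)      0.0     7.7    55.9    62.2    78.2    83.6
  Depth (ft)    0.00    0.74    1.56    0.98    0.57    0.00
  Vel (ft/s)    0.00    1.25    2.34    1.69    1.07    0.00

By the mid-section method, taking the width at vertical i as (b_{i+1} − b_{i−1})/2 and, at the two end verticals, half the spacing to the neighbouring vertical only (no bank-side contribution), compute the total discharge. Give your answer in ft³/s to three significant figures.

150 ft³/s

w_2 = (55.9 − 0.0)/2 = 27.95 ft; q_2 = 1.25 × 0.74 × 27.95 = 25.85 ft³/s
w_3 = (62.2 − 7.7)/2 = 27.25 ft; q_3 = 2.34 × 1.56 × 27.25 = 99.47 ft³/s
w_4 = (78.2 − 55.9)/2 = 11.15 ft; q_4 = 1.69 × 0.98 × 11.15 = 18.47 ft³/s
w_5 = (83.6 − 62.2)/2 = 10.7 ft; q_5 = 1.07 × 0.57 × 10.7 = 6.526 ft³/s
Stations 1, 6 contribute zero (depth or velocity is 0).
Q = Σ qᵢ = 150.3 ft³/s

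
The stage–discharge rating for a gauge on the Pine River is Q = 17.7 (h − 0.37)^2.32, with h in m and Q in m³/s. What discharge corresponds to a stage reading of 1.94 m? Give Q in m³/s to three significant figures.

50.4 m³/s

Q = 17.7 × (1.94 − 0.37)^2.32 = 17.7 × 1.57^2.32 = 50.40 m³/s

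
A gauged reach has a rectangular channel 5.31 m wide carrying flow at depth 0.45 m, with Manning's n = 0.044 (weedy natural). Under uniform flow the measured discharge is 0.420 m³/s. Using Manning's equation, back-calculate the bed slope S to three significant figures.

0.000214

A = b·y = 5.31 × 0.45 = 2.390 m²
P = b + 2y = 5.31 + 2×0.45 = 6.210 m
R = A/P = 2.390/6.210 = 0.3848 m
S = (Q·n / (1·A·R^(2/3)))² = (0.420×0.044 / (1×2.390×0.5290))² = 0.0002137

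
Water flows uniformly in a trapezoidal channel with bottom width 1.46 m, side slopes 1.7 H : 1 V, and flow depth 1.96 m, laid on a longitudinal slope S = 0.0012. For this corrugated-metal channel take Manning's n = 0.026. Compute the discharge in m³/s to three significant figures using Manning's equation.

12.7 m³/s

A = (b + z·y)·y = (1.46 + 1.7×1.96)×1.96 = 9.392 m²
P = b + 2y√(1+z²) = 1.46 + 2×1.96×√(1+1.7²) = 9.191 m
R = A/P = 9.392/9.191 = 1.022 m
Q = (1/n)·A·R^(2/3)·S^(1/2) = (1/0.026) × 9.392 × 1.022^(2/3) × 0.0012^(1/2) = 12.70 m³/s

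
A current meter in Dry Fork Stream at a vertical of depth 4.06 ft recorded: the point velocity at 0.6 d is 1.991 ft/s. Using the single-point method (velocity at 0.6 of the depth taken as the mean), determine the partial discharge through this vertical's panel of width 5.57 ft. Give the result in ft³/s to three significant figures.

45.0 ft³/s

v̄ = v₀.₆ = 1.991 ft/s
q = v̄ × d × w = 1.991 × 4.06 × 5.57 = 45.02 ft³/s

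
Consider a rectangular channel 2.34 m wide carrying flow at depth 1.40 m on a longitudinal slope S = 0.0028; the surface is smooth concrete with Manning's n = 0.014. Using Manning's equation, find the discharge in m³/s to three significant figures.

9.17 m³/s

A = b·y = 2.34 × 1.40 = 3.276 m²
P = b + 2y = 2.34 + 2×1.40 = 5.140 m
R = A/P = 3.276/5.140 = 0.6374 m
Q = (1/n)·A·R^(2/3)·S^(1/2) = (1/0.014) × 3.276 × 0.6374^(2/3) × 0.0028^(1/2) = 9.170 m³/s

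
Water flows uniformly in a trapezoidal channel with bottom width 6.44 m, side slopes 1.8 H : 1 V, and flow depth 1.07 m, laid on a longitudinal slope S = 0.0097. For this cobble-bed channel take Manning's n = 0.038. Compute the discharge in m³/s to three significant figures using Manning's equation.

20.4 m³/s

A = (b + z·y)·y = (6.44 + 1.8×1.07)×1.07 = 8.952 m²
P = b + 2y√(1+z²) = 6.44 + 2×1.07×√(1+1.8²) = 10.85 m
R = A/P = 8.952/10.85 = 0.8253 m
Q = (1/n)·A·R^(2/3)·S^(1/2) = (1/0.038) × 8.952 × 0.8253^(2/3) × 0.0097^(1/2) = 20.41 m³/s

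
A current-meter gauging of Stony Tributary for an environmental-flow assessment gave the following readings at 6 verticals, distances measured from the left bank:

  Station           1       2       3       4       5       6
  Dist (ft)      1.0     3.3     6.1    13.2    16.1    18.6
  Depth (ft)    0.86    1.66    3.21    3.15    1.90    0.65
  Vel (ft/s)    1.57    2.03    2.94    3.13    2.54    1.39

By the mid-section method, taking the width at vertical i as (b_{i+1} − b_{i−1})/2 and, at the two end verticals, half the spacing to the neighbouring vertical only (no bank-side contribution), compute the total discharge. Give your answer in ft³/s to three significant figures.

w_1 = (3.3 − 1.0)/2 = 1.15 ft; q_1 = 1.57 × 0.86 × 1.15 = 1.553 ft³/s
w_2 = (6.1 − 1.0)/2 = 2.55 ft; q_2 = 2.03 × 1.66 × 2.55 = 8.593 ft³/s
w_3 = (13.2 − 3.3)/2 = 4.95 ft; q_3 = 2.94 × 3.21 × 4.95 = 46.72 ft³/s
w_4 = (16.1 − 6.1)/2 = 5 ft; q_4 = 3.13 × 3.15 × 5 = 49.30 ft³/s
w_5 = (18.6 − 13.2)/2 = 2.7 ft; q_5 = 2.54 × 1.90 × 2.7 = 13.03 ft³/s
w_6 = (18.6 − 16.1)/2 = 1.25 ft; q_6 = 1.39 × 0.65 × 1.25 = 1.129 ft³/s
Q = Σ qᵢ = 120.3 ft³/s

120 ft³/s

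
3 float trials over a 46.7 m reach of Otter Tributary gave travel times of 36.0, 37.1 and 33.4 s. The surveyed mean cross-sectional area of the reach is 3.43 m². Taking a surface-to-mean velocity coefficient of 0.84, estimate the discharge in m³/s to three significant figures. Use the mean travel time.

3.79 m³/s

t̄ = (36.0 + 37.1 + 33.4) / 3 = 35.5 s
v_surface = L / t̄ = 46.7 / 35.5 = 1.315 m/s
v_mean = 0.84 × 1.315 = 1.105 m/s
Q = A × v_mean = 3.43 × 1.105 = 3.790 m³/s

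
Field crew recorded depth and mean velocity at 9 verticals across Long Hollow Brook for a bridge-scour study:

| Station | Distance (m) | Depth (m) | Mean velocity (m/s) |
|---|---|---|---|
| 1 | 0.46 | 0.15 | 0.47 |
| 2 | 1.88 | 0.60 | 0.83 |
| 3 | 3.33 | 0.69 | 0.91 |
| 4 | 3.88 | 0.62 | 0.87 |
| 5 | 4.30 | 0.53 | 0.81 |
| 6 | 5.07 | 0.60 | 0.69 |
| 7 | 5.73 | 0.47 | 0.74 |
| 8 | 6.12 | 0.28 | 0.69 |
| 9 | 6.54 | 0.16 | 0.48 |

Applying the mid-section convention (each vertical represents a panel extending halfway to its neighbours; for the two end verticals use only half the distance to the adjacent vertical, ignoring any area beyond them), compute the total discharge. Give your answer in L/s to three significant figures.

w_1 = (1.88 − 0.46)/2 = 0.71 m; q_1 = 0.47 × 0.15 × 0.71 = 0.05006 m³/s
w_2 = (3.33 − 0.46)/2 = 1.435 m; q_2 = 0.83 × 0.60 × 1.435 = 0.7146 m³/s
w_3 = (3.88 − 1.88)/2 = 1 m; q_3 = 0.91 × 0.69 × 1 = 0.6279 m³/s
w_4 = (4.30 − 3.33)/2 = 0.485 m; q_4 = 0.87 × 0.62 × 0.485 = 0.2616 m³/s
w_5 = (5.07 − 3.88)/2 = 0.595 m; q_5 = 0.81 × 0.53 × 0.595 = 0.2554 m³/s
w_6 = (5.73 − 4.30)/2 = 0.715 m; q_6 = 0.69 × 0.60 × 0.715 = 0.2960 m³/s
w_7 = (6.12 − 5.07)/2 = 0.525 m; q_7 = 0.74 × 0.47 × 0.525 = 0.1826 m³/s
w_8 = (6.54 − 5.73)/2 = 0.405 m; q_8 = 0.69 × 0.28 × 0.405 = 0.07825 m³/s
w_9 = (6.54 − 6.12)/2 = 0.21 m; q_9 = 0.48 × 0.16 × 0.21 = 0.01613 m³/s
Q = Σ qᵢ = 2.483 m³/s
= 2.483 × 1000 = 2483 L/s

2480 L/s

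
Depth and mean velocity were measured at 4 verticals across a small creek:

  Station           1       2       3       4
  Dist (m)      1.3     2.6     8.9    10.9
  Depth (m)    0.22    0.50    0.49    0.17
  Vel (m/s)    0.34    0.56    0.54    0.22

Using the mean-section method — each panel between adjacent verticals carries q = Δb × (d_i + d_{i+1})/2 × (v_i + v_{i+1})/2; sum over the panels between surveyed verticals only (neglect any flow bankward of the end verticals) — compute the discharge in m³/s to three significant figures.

Panel 1-2: Δb = 1.3 m, d̄ = (0.22+0.50)/2 = 0.36, v̄ = (0.34+0.56)/2 = 0.45 → q = 1.3×0.36×0.45 = 0.2106 m³/s
Panel 2-3: Δb = 6.3 m, d̄ = (0.50+0.49)/2 = 0.495, v̄ = (0.56+0.54)/2 = 0.55 → q = 6.3×0.495×0.55 = 1.715 m³/s
Panel 3-4: Δb = 2 m, d̄ = (0.49+0.17)/2 = 0.33, v̄ = (0.54+0.22)/2 = 0.38 → q = 2×0.33×0.38 = 0.2508 m³/s
Q = Σ q = 2.177 m³/s

2.18 m³/s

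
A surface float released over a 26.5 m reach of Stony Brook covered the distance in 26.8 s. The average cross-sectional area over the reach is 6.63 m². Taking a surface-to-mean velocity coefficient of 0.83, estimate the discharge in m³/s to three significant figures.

5.44 m³/s

v_surface = L / t̄ = 26.5 / 26.8 = 0.9888 m/s
v_mean = 0.83 × 0.9888 = 0.8207 m/s
Q = A × v_mean = 6.63 × 0.8207 = 5.441 m³/s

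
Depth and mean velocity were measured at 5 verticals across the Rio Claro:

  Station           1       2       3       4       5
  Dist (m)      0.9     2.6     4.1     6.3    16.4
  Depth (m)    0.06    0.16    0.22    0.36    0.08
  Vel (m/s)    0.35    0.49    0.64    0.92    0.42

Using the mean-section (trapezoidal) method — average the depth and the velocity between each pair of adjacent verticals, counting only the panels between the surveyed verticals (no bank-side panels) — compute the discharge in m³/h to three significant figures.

Panel 1-2: Δb = 1.7 m, d̄ = (0.06+0.16)/2 = 0.11, v̄ = (0.35+0.49)/2 = 0.42 → q = 1.7×0.11×0.42 = 0.07854 m³/s
Panel 2-3: Δb = 1.5 m, d̄ = (0.16+0.22)/2 = 0.19, v̄ = (0.49+0.64)/2 = 0.565 → q = 1.5×0.19×0.565 = 0.1610 m³/s
Panel 3-4: Δb = 2.2 m, d̄ = (0.22+0.36)/2 = 0.29, v̄ = (0.64+0.92)/2 = 0.78 → q = 2.2×0.29×0.78 = 0.4976 m³/s
Panel 4-5: Δb = 10.1 m, d̄ = (0.36+0.08)/2 = 0.22, v̄ = (0.92+0.42)/2 = 0.67 → q = 10.1×0.22×0.67 = 1.489 m³/s
Q = Σ q = 2.226 m³/s
= 2.226 × 3600 = 8013 m³/h

8010 m³/h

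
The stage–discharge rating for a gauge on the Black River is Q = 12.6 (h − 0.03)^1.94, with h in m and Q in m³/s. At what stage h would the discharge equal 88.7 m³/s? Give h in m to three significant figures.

h − h₀ = (Q/C)^(1/b) = (88.7/12.6)^(1/1.94) = 2.735 m
h = 0.03 + 2.735 = 2.765 m

2.76 m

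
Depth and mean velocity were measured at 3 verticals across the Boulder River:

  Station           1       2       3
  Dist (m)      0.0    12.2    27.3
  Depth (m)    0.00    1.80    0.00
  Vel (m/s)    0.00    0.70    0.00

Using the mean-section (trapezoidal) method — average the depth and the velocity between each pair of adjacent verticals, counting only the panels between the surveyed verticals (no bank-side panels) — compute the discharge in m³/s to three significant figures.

Panel 1-2: Δb = 12.2 m, d̄ = (0.00+1.80)/2 = 0.9, v̄ = (0.00+0.70)/2 = 0.35 → q = 12.2×0.9×0.35 = 3.843 m³/s
Panel 2-3: Δb = 15.1 m, d̄ = (1.80+0.00)/2 = 0.9, v̄ = (0.70+0.00)/2 = 0.35 → q = 15.1×0.9×0.35 = 4.757 m³/s
Q = Σ q = 8.600 m³/s

8.60 m³/s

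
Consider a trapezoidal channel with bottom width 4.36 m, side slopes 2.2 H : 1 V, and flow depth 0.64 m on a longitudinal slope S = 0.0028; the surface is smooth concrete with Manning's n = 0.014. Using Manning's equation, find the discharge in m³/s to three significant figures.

8.73 m³/s

A = (b + z·y)·y = (4.36 + 2.2×0.64)×0.64 = 3.692 m²
P = b + 2y√(1+z²) = 4.36 + 2×0.64×√(1+2.2²) = 7.453 m
R = A/P = 3.692/7.453 = 0.4953 m
Q = (1/n)·A·R^(2/3)·S^(1/2) = (1/0.014) × 3.692 × 0.4953^(2/3) × 0.0028^(1/2) = 8.734 m³/s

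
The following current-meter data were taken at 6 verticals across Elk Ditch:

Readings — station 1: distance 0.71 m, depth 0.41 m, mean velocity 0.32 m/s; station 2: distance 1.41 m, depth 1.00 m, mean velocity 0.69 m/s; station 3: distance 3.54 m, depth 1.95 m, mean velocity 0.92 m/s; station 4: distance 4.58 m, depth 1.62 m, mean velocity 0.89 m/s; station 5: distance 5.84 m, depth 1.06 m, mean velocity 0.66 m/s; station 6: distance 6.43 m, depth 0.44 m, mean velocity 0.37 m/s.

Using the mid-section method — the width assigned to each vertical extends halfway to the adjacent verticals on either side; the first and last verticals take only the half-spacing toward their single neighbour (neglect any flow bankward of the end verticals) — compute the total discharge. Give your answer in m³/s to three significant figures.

w_1 = (1.41 − 0.71)/2 = 0.35 m; q_1 = 0.32 × 0.41 × 0.35 = 0.04592 m³/s
w_2 = (3.54 − 0.71)/2 = 1.415 m; q_2 = 0.69 × 1.00 × 1.415 = 0.9764 m³/s
w_3 = (4.58 − 1.41)/2 = 1.585 m; q_3 = 0.92 × 1.95 × 1.585 = 2.843 m³/s
w_4 = (5.84 − 3.54)/2 = 1.15 m; q_4 = 0.89 × 1.62 × 1.15 = 1.658 m³/s
w_5 = (6.43 − 4.58)/2 = 0.925 m; q_5 = 0.66 × 1.06 × 0.925 = 0.6471 m³/s
w_6 = (6.43 − 5.84)/2 = 0.295 m; q_6 = 0.37 × 0.44 × 0.295 = 0.04803 m³/s
Q = Σ qᵢ = 6.219 m³/s

6.22 m³/s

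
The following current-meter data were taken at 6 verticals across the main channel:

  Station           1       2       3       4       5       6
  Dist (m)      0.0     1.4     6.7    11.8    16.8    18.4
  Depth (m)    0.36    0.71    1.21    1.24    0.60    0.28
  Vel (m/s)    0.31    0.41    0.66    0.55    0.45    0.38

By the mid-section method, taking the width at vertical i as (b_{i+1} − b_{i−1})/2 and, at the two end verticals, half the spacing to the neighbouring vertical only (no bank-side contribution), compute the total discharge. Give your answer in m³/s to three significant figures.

9.63 m³/s

w_1 = (1.4 − 0.0)/2 = 0.7 m; q_1 = 0.31 × 0.36 × 0.7 = 0.07812 m³/s
w_2 = (6.7 − 0.0)/2 = 3.35 m; q_2 = 0.41 × 0.71 × 3.35 = 0.9752 m³/s
w_3 = (11.8 − 1.4)/2 = 5.2 m; q_3 = 0.66 × 1.21 × 5.2 = 4.153 m³/s
w_4 = (16.8 − 6.7)/2 = 5.05 m; q_4 = 0.55 × 1.24 × 5.05 = 3.444 m³/s
w_5 = (18.4 − 11.8)/2 = 3.3 m; q_5 = 0.45 × 0.60 × 3.3 = 0.8910 m³/s
w_6 = (18.4 − 16.8)/2 = 0.8 m; q_6 = 0.38 × 0.28 × 0.8 = 0.08512 m³/s
Q = Σ qᵢ = 9.626 m³/s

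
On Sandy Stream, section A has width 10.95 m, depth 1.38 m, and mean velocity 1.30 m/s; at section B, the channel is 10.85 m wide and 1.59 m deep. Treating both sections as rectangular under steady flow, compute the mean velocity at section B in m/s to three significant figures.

Q = A₁V₁ = (10.95×1.38) × 1.30 = 19.64 m³/s
A₂ = 10.85 × 1.59 = 17.25 m²
V₂ = Q/A₂ = 19.64/17.25 = 1.139 m/s

1.14 m/s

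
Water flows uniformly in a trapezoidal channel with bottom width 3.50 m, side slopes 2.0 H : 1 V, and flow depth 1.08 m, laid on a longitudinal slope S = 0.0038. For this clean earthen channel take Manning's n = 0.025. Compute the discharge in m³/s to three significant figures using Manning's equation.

A = (b + z·y)·y = (3.50 + 2.0×1.08)×1.08 = 6.113 m²
P = b + 2y√(1+z²) = 3.50 + 2×1.08×√(1+2.0²) = 8.330 m
R = A/P = 6.113/8.330 = 0.7338 m
Q = (1/n)·A·R^(2/3)·S^(1/2) = (1/0.025) × 6.113 × 0.7338^(2/3) × 0.0038^(1/2) = 12.26 m³/s

12.3 m³/s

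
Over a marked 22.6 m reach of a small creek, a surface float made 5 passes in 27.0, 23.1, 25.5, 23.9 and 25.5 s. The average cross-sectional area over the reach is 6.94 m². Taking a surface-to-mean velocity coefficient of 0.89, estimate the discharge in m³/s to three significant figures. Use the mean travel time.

t̄ = (27.0 + 23.1 + 25.5 + 23.9 + 25.5) / 5 = 25 s
v_surface = L / t̄ = 22.6 / 25 = 0.9040 m/s
v_mean = 0.89 × 0.9040 = 0.8046 m/s
Q = A × v_mean = 6.94 × 0.8046 = 5.584 m³/s

5.58 m³/s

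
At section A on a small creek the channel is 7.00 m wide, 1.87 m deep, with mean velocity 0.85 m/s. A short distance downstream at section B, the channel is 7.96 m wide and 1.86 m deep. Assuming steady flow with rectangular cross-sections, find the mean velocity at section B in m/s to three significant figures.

Q = A₁V₁ = (7.00×1.87) × 0.85 = 11.13 m³/s
A₂ = 7.96 × 1.86 = 14.81 m²
V₂ = Q/A₂ = 11.13/14.81 = 0.7515 m/s

0.752 m/s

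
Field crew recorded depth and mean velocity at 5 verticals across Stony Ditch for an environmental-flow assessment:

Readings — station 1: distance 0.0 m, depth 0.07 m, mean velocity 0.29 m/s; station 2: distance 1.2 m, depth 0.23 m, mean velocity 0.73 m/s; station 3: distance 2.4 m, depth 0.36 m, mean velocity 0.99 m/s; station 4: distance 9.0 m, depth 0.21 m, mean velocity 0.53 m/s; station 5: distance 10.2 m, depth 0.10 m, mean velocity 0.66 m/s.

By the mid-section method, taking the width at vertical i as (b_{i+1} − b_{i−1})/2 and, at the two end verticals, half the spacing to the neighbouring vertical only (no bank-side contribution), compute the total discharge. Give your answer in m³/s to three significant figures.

w_1 = (1.2 − 0.0)/2 = 0.6 m; q_1 = 0.29 × 0.07 × 0.6 = 0.01218 m³/s
w_2 = (2.4 − 0.0)/2 = 1.2 m; q_2 = 0.73 × 0.23 × 1.2 = 0.2015 m³/s
w_3 = (9.0 − 1.2)/2 = 3.9 m; q_3 = 0.99 × 0.36 × 3.9 = 1.390 m³/s
w_4 = (10.2 − 2.4)/2 = 3.9 m; q_4 = 0.53 × 0.21 × 3.9 = 0.4341 m³/s
w_5 = (10.2 − 9.0)/2 = 0.6 m; q_5 = 0.66 × 0.10 × 0.6 = 0.03960 m³/s
Q = Σ qᵢ = 2.077 m³/s

2.08 m³/s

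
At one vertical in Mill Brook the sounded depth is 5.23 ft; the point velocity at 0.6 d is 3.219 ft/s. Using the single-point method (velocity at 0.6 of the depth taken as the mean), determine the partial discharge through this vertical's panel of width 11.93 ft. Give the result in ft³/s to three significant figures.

v̄ = v₀.₆ = 3.219 ft/s
q = v̄ × d × w = 3.219 × 5.23 × 11.93 = 200.8 ft³/s

201 ft³/s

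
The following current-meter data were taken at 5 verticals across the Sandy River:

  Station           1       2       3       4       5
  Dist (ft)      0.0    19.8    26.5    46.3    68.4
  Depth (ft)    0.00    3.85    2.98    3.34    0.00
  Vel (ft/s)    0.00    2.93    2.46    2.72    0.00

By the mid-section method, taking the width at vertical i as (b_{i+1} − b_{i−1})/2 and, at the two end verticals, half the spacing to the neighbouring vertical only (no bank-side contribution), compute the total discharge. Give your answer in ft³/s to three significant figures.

437 ft³/s

w_2 = (26.5 − 0.0)/2 = 13.25 ft; q_2 = 2.93 × 3.85 × 13.25 = 149.5 ft³/s
w_3 = (46.3 − 19.8)/2 = 13.25 ft; q_3 = 2.46 × 2.98 × 13.25 = 97.13 ft³/s
w_4 = (68.4 − 26.5)/2 = 20.95 ft; q_4 = 2.72 × 3.34 × 20.95 = 190.3 ft³/s
Stations 1, 5 contribute zero (depth or velocity is 0).
Q = Σ qᵢ = 436.9 ft³/s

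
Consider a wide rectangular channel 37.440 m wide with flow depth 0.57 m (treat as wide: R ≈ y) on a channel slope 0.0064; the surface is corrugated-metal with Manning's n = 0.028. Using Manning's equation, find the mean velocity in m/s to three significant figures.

1.96 m/s

A = b·y = 37.440 × 0.57 = 21.34 m²
Wide channel: R ≈ y = 0.57 m
Q = (1/n)·A·R^(2/3)·S^(1/2) = (1/0.028) × 21.34 × 0.5700^(2/3) × 0.0064^(1/2) = 41.92 m³/s
V = Q/A = 41.92/21.34 = 1.964 m/s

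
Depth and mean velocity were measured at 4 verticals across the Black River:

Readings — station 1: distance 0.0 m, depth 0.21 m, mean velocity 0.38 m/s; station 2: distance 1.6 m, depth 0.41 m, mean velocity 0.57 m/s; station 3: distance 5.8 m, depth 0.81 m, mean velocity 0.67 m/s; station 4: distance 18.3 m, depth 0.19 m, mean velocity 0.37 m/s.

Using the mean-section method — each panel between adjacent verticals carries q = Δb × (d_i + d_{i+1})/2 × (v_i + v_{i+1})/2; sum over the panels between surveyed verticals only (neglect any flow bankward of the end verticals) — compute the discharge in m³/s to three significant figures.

5.07 m³/s

Panel 1-2: Δb = 1.6 m, d̄ = (0.21+0.41)/2 = 0.31, v̄ = (0.38+0.57)/2 = 0.475 → q = 1.6×0.31×0.475 = 0.2356 m³/s
Panel 2-3: Δb = 4.2 m, d̄ = (0.41+0.81)/2 = 0.61, v̄ = (0.57+0.67)/2 = 0.62 → q = 4.2×0.61×0.62 = 1.588 m³/s
Panel 3-4: Δb = 12.5 m, d̄ = (0.81+0.19)/2 = 0.5, v̄ = (0.67+0.37)/2 = 0.52 → q = 12.5×0.5×0.52 = 3.250 m³/s
Q = Σ q = 5.074 m³/s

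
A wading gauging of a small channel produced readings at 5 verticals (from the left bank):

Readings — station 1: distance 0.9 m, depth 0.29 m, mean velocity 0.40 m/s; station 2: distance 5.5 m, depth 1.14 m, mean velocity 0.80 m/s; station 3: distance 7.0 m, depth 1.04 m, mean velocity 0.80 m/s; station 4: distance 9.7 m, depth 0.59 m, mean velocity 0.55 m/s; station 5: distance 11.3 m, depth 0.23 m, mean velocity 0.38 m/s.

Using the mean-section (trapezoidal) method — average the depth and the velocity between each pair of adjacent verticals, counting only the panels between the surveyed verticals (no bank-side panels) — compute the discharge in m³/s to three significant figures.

Panel 1-2: Δb = 4.6 m, d̄ = (0.29+1.14)/2 = 0.715, v̄ = (0.40+0.80)/2 = 0.6 → q = 4.6×0.715×0.6 = 1.973 m³/s
Panel 2-3: Δb = 1.5 m, d̄ = (1.14+1.04)/2 = 1.09, v̄ = (0.80+0.80)/2 = 0.8 → q = 1.5×1.09×0.8 = 1.308 m³/s
Panel 3-4: Δb = 2.7 m, d̄ = (1.04+0.59)/2 = 0.815, v̄ = (0.80+0.55)/2 = 0.675 → q = 2.7×0.815×0.675 = 1.485 m³/s
Panel 4-5: Δb = 1.6 m, d̄ = (0.59+0.23)/2 = 0.41, v̄ = (0.55+0.38)/2 = 0.465 → q = 1.6×0.41×0.465 = 0.3050 m³/s
Q = Σ q = 5.072 m³/s

5.07 m³/s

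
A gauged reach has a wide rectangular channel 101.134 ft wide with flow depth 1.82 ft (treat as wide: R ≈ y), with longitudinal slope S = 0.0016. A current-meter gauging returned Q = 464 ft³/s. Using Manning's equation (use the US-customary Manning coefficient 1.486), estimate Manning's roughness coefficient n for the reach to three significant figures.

A = b·y = 101.134 × 1.82 = 184.1 ft²
Wide channel: R ≈ y = 1.82 ft
n = (1.486/Q)·A·R^(2/3)·S^(1/2) = (1.486/464) × 184.1 × 1.491 × 0.04000 = 0.03515

0.0351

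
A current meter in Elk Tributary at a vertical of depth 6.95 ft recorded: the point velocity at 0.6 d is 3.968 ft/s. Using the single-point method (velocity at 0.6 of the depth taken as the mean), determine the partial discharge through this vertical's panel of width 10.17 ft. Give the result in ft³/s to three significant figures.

280 ft³/s

v̄ = v₀.₆ = 3.968 ft/s
q = v̄ × d × w = 3.968 × 6.95 × 10.17 = 280.5 ft³/s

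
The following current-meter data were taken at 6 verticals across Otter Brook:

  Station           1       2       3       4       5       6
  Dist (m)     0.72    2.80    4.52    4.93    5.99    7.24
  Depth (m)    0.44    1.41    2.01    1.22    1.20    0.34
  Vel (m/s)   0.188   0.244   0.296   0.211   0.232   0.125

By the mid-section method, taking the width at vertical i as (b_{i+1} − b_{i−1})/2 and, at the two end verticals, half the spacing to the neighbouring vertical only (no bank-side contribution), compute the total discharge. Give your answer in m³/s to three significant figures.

1.91 m³/s

w_1 = (2.80 − 0.72)/2 = 1.04 m; q_1 = 0.188 × 0.44 × 1.04 = 0.08603 m³/s
w_2 = (4.52 − 0.72)/2 = 1.9 m; q_2 = 0.244 × 1.41 × 1.9 = 0.6537 m³/s
w_3 = (4.93 − 2.80)/2 = 1.065 m; q_3 = 0.296 × 2.01 × 1.065 = 0.6336 m³/s
w_4 = (5.99 − 4.52)/2 = 0.735 m; q_4 = 0.211 × 1.22 × 0.735 = 0.1892 m³/s
w_5 = (7.24 − 4.93)/2 = 1.155 m; q_5 = 0.232 × 1.20 × 1.155 = 0.3216 m³/s
w_6 = (7.24 − 5.99)/2 = 0.625 m; q_6 = 0.125 × 0.34 × 0.625 = 0.02656 m³/s
Q = Σ qᵢ = 1.911 m³/s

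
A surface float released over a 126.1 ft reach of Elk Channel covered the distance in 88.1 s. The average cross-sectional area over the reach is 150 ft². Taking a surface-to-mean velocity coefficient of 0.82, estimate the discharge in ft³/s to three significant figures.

v_surface = L / t̄ = 126.1 / 88.1 = 1.431 ft/s
v_mean = 0.82 × 1.431 = 1.174 ft/s
Q = A × v_mean = 150 × 1.174 = 176.1 ft³/s

176 ft³/s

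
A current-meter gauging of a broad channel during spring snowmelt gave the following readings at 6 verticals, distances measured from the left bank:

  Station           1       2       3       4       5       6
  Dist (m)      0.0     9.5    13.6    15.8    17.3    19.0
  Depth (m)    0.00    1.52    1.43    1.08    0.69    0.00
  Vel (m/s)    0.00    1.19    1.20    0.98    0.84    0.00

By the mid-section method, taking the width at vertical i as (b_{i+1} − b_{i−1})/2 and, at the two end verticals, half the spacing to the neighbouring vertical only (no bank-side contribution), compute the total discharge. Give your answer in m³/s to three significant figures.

w_2 = (13.6 − 0.0)/2 = 6.8 m; q_2 = 1.19 × 1.52 × 6.8 = 12.30 m³/s
w_3 = (15.8 − 9.5)/2 = 3.15 m; q_3 = 1.20 × 1.43 × 3.15 = 5.405 m³/s
w_4 = (17.3 − 13.6)/2 = 1.85 m; q_4 = 0.98 × 1.08 × 1.85 = 1.958 m³/s
w_5 = (19.0 − 15.8)/2 = 1.6 m; q_5 = 0.84 × 0.69 × 1.6 = 0.9274 m³/s
Stations 1, 6 contribute zero (depth or velocity is 0).
Q = Σ qᵢ = 20.59 m³/s

20.6 m³/s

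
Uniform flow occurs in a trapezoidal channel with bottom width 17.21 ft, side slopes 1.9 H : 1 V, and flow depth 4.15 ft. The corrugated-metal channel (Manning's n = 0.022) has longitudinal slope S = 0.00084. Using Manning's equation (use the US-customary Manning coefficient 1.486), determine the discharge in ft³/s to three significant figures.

A = (b + z·y)·y = (17.21 + 1.9×4.15)×4.15 = 104.1 ft²
P = b + 2y√(1+z²) = 17.21 + 2×4.15×√(1+1.9²) = 35.03 ft
R = A/P = 104.1/35.03 = 2.973 ft
Q = (1.486/n)·A·R^(2/3)·S^(1/2) = (1.486/0.022) × 104.1 × 2.973^(2/3) × 0.00084^(1/2) = 421.5 ft³/s

422 ft³/s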